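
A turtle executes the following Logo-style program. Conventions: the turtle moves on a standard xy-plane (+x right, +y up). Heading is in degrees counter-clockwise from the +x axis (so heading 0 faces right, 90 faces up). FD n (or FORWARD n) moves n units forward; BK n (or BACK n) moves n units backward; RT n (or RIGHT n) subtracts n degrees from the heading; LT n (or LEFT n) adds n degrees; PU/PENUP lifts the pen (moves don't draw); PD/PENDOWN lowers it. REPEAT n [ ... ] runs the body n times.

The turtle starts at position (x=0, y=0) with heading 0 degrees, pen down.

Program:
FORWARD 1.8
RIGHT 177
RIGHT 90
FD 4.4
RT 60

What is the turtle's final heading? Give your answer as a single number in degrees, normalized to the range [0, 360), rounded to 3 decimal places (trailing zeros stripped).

Executing turtle program step by step:
Start: pos=(0,0), heading=0, pen down
FD 1.8: (0,0) -> (1.8,0) [heading=0, draw]
RT 177: heading 0 -> 183
RT 90: heading 183 -> 93
FD 4.4: (1.8,0) -> (1.57,4.394) [heading=93, draw]
RT 60: heading 93 -> 33
Final: pos=(1.57,4.394), heading=33, 2 segment(s) drawn

Answer: 33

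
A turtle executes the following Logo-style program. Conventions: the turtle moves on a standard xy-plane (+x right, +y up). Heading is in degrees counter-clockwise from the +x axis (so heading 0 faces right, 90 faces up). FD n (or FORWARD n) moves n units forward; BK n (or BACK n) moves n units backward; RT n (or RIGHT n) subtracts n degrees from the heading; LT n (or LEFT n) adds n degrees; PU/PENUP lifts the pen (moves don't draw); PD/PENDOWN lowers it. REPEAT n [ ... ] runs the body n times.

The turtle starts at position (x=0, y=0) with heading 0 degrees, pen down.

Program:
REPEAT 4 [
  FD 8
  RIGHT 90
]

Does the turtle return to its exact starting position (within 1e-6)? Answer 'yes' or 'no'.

Answer: yes

Derivation:
Executing turtle program step by step:
Start: pos=(0,0), heading=0, pen down
REPEAT 4 [
  -- iteration 1/4 --
  FD 8: (0,0) -> (8,0) [heading=0, draw]
  RT 90: heading 0 -> 270
  -- iteration 2/4 --
  FD 8: (8,0) -> (8,-8) [heading=270, draw]
  RT 90: heading 270 -> 180
  -- iteration 3/4 --
  FD 8: (8,-8) -> (0,-8) [heading=180, draw]
  RT 90: heading 180 -> 90
  -- iteration 4/4 --
  FD 8: (0,-8) -> (0,0) [heading=90, draw]
  RT 90: heading 90 -> 0
]
Final: pos=(0,0), heading=0, 4 segment(s) drawn

Start position: (0, 0)
Final position: (0, 0)
Distance = 0; < 1e-6 -> CLOSED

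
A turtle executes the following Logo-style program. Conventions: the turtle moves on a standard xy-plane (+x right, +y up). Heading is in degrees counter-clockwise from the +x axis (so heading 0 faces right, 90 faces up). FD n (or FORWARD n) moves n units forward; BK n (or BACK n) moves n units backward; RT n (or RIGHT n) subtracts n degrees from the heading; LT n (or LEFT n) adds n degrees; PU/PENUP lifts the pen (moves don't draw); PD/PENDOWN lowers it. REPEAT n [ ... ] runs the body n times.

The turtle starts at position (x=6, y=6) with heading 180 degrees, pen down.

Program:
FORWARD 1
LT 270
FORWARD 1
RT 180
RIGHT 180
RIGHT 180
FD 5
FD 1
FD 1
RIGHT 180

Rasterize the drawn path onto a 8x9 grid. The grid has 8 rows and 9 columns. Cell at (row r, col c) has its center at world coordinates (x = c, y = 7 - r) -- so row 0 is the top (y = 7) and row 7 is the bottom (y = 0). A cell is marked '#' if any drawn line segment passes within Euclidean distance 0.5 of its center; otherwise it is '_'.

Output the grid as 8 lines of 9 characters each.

Segment 0: (6,6) -> (5,6)
Segment 1: (5,6) -> (5,7)
Segment 2: (5,7) -> (5,2)
Segment 3: (5,2) -> (5,1)
Segment 4: (5,1) -> (5,0)

Answer: _____#___
_____##__
_____#___
_____#___
_____#___
_____#___
_____#___
_____#___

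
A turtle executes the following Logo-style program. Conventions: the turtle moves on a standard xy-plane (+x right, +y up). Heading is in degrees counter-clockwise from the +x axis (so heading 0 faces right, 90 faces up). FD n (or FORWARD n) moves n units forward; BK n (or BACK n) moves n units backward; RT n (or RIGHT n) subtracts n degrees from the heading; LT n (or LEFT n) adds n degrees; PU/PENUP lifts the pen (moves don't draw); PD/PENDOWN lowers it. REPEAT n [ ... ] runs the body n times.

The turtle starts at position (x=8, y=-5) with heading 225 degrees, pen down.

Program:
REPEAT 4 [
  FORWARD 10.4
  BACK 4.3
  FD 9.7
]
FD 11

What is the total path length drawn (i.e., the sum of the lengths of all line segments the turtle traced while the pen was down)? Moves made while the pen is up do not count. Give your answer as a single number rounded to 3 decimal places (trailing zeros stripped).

Answer: 108.6

Derivation:
Executing turtle program step by step:
Start: pos=(8,-5), heading=225, pen down
REPEAT 4 [
  -- iteration 1/4 --
  FD 10.4: (8,-5) -> (0.646,-12.354) [heading=225, draw]
  BK 4.3: (0.646,-12.354) -> (3.687,-9.313) [heading=225, draw]
  FD 9.7: (3.687,-9.313) -> (-3.172,-16.172) [heading=225, draw]
  -- iteration 2/4 --
  FD 10.4: (-3.172,-16.172) -> (-10.526,-23.526) [heading=225, draw]
  BK 4.3: (-10.526,-23.526) -> (-7.486,-20.486) [heading=225, draw]
  FD 9.7: (-7.486,-20.486) -> (-14.345,-27.345) [heading=225, draw]
  -- iteration 3/4 --
  FD 10.4: (-14.345,-27.345) -> (-21.698,-34.698) [heading=225, draw]
  BK 4.3: (-21.698,-34.698) -> (-18.658,-31.658) [heading=225, draw]
  FD 9.7: (-18.658,-31.658) -> (-25.517,-38.517) [heading=225, draw]
  -- iteration 4/4 --
  FD 10.4: (-25.517,-38.517) -> (-32.871,-45.871) [heading=225, draw]
  BK 4.3: (-32.871,-45.871) -> (-29.83,-42.83) [heading=225, draw]
  FD 9.7: (-29.83,-42.83) -> (-36.689,-49.689) [heading=225, draw]
]
FD 11: (-36.689,-49.689) -> (-44.467,-57.467) [heading=225, draw]
Final: pos=(-44.467,-57.467), heading=225, 13 segment(s) drawn

Segment lengths:
  seg 1: (8,-5) -> (0.646,-12.354), length = 10.4
  seg 2: (0.646,-12.354) -> (3.687,-9.313), length = 4.3
  seg 3: (3.687,-9.313) -> (-3.172,-16.172), length = 9.7
  seg 4: (-3.172,-16.172) -> (-10.526,-23.526), length = 10.4
  seg 5: (-10.526,-23.526) -> (-7.486,-20.486), length = 4.3
  seg 6: (-7.486,-20.486) -> (-14.345,-27.345), length = 9.7
  seg 7: (-14.345,-27.345) -> (-21.698,-34.698), length = 10.4
  seg 8: (-21.698,-34.698) -> (-18.658,-31.658), length = 4.3
  seg 9: (-18.658,-31.658) -> (-25.517,-38.517), length = 9.7
  seg 10: (-25.517,-38.517) -> (-32.871,-45.871), length = 10.4
  seg 11: (-32.871,-45.871) -> (-29.83,-42.83), length = 4.3
  seg 12: (-29.83,-42.83) -> (-36.689,-49.689), length = 9.7
  seg 13: (-36.689,-49.689) -> (-44.467,-57.467), length = 11
Total = 108.6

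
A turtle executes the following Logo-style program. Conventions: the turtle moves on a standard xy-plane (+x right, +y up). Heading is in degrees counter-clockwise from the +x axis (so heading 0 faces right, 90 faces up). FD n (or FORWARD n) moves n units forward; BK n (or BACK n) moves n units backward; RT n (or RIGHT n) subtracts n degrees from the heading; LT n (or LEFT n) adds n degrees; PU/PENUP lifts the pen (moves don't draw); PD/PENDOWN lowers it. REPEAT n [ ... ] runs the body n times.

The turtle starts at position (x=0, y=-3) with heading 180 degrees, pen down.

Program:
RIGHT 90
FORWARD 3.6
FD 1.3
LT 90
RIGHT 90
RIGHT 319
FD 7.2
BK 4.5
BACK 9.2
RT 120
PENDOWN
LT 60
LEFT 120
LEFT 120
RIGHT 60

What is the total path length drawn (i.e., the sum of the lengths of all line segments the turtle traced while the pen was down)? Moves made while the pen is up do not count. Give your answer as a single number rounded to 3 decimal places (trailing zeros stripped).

Answer: 25.8

Derivation:
Executing turtle program step by step:
Start: pos=(0,-3), heading=180, pen down
RT 90: heading 180 -> 90
FD 3.6: (0,-3) -> (0,0.6) [heading=90, draw]
FD 1.3: (0,0.6) -> (0,1.9) [heading=90, draw]
LT 90: heading 90 -> 180
RT 90: heading 180 -> 90
RT 319: heading 90 -> 131
FD 7.2: (0,1.9) -> (-4.724,7.334) [heading=131, draw]
BK 4.5: (-4.724,7.334) -> (-1.771,3.938) [heading=131, draw]
BK 9.2: (-1.771,3.938) -> (4.264,-3.006) [heading=131, draw]
RT 120: heading 131 -> 11
PD: pen down
LT 60: heading 11 -> 71
LT 120: heading 71 -> 191
LT 120: heading 191 -> 311
RT 60: heading 311 -> 251
Final: pos=(4.264,-3.006), heading=251, 5 segment(s) drawn

Segment lengths:
  seg 1: (0,-3) -> (0,0.6), length = 3.6
  seg 2: (0,0.6) -> (0,1.9), length = 1.3
  seg 3: (0,1.9) -> (-4.724,7.334), length = 7.2
  seg 4: (-4.724,7.334) -> (-1.771,3.938), length = 4.5
  seg 5: (-1.771,3.938) -> (4.264,-3.006), length = 9.2
Total = 25.8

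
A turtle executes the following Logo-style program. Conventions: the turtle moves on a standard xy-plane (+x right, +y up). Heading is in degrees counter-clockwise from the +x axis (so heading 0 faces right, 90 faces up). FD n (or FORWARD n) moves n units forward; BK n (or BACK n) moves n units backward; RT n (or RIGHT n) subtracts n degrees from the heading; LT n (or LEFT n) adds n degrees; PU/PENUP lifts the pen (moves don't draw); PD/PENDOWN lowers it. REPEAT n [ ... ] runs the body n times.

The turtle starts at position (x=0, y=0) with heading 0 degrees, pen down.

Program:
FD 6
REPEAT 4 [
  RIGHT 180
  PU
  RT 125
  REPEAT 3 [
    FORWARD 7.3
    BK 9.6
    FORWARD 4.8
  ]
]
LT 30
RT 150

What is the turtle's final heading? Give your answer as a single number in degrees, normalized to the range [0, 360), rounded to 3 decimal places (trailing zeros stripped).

Answer: 100

Derivation:
Executing turtle program step by step:
Start: pos=(0,0), heading=0, pen down
FD 6: (0,0) -> (6,0) [heading=0, draw]
REPEAT 4 [
  -- iteration 1/4 --
  RT 180: heading 0 -> 180
  PU: pen up
  RT 125: heading 180 -> 55
  REPEAT 3 [
    -- iteration 1/3 --
    FD 7.3: (6,0) -> (10.187,5.98) [heading=55, move]
    BK 9.6: (10.187,5.98) -> (4.681,-1.884) [heading=55, move]
    FD 4.8: (4.681,-1.884) -> (7.434,2.048) [heading=55, move]
    -- iteration 2/3 --
    FD 7.3: (7.434,2.048) -> (11.621,8.028) [heading=55, move]
    BK 9.6: (11.621,8.028) -> (6.115,0.164) [heading=55, move]
    FD 4.8: (6.115,0.164) -> (8.868,4.096) [heading=55, move]
    -- iteration 3/3 --
    FD 7.3: (8.868,4.096) -> (13.055,10.076) [heading=55, move]
    BK 9.6: (13.055,10.076) -> (7.549,2.212) [heading=55, move]
    FD 4.8: (7.549,2.212) -> (10.302,6.144) [heading=55, move]
  ]
  -- iteration 2/4 --
  RT 180: heading 55 -> 235
  PU: pen up
  RT 125: heading 235 -> 110
  REPEAT 3 [
    -- iteration 1/3 --
    FD 7.3: (10.302,6.144) -> (7.805,13.003) [heading=110, move]
    BK 9.6: (7.805,13.003) -> (11.088,3.982) [heading=110, move]
    FD 4.8: (11.088,3.982) -> (9.447,8.493) [heading=110, move]
    -- iteration 2/3 --
    FD 7.3: (9.447,8.493) -> (6.95,15.353) [heading=110, move]
    BK 9.6: (6.95,15.353) -> (10.233,6.332) [heading=110, move]
    FD 4.8: (10.233,6.332) -> (8.592,10.842) [heading=110, move]
    -- iteration 3/3 --
    FD 7.3: (8.592,10.842) -> (6.095,17.702) [heading=110, move]
    BK 9.6: (6.095,17.702) -> (9.378,8.681) [heading=110, move]
    FD 4.8: (9.378,8.681) -> (7.737,13.191) [heading=110, move]
  ]
  -- iteration 3/4 --
  RT 180: heading 110 -> 290
  PU: pen up
  RT 125: heading 290 -> 165
  REPEAT 3 [
    -- iteration 1/3 --
    FD 7.3: (7.737,13.191) -> (0.685,15.081) [heading=165, move]
    BK 9.6: (0.685,15.081) -> (9.958,12.596) [heading=165, move]
    FD 4.8: (9.958,12.596) -> (5.322,13.838) [heading=165, move]
    -- iteration 2/3 --
    FD 7.3: (5.322,13.838) -> (-1.729,15.728) [heading=165, move]
    BK 9.6: (-1.729,15.728) -> (7.543,13.243) [heading=165, move]
    FD 4.8: (7.543,13.243) -> (2.907,14.485) [heading=165, move]
    -- iteration 3/3 --
    FD 7.3: (2.907,14.485) -> (-4.144,16.375) [heading=165, move]
    BK 9.6: (-4.144,16.375) -> (5.129,13.89) [heading=165, move]
    FD 4.8: (5.129,13.89) -> (0.492,15.132) [heading=165, move]
  ]
  -- iteration 4/4 --
  RT 180: heading 165 -> 345
  PU: pen up
  RT 125: heading 345 -> 220
  REPEAT 3 [
    -- iteration 1/3 --
    FD 7.3: (0.492,15.132) -> (-5.1,10.44) [heading=220, move]
    BK 9.6: (-5.1,10.44) -> (2.254,16.611) [heading=220, move]
    FD 4.8: (2.254,16.611) -> (-1.423,13.526) [heading=220, move]
    -- iteration 2/3 --
    FD 7.3: (-1.423,13.526) -> (-7.015,8.833) [heading=220, move]
    BK 9.6: (-7.015,8.833) -> (0.339,15.004) [heading=220, move]
    FD 4.8: (0.339,15.004) -> (-3.338,11.919) [heading=220, move]
    -- iteration 3/3 --
    FD 7.3: (-3.338,11.919) -> (-8.93,7.226) [heading=220, move]
    BK 9.6: (-8.93,7.226) -> (-1.576,13.397) [heading=220, move]
    FD 4.8: (-1.576,13.397) -> (-5.253,10.312) [heading=220, move]
  ]
]
LT 30: heading 220 -> 250
RT 150: heading 250 -> 100
Final: pos=(-5.253,10.312), heading=100, 1 segment(s) drawn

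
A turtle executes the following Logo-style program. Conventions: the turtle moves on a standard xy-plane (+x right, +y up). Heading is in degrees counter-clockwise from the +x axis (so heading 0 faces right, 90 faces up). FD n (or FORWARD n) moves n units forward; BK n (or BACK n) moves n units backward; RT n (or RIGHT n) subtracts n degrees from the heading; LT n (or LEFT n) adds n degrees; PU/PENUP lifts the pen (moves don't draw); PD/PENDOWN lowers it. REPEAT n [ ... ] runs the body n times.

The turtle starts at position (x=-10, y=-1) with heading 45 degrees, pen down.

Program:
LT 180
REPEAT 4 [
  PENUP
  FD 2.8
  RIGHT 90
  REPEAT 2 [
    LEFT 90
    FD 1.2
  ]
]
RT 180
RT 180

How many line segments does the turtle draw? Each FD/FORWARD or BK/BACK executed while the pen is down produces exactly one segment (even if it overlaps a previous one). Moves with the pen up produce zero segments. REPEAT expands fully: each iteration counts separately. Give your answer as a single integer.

Executing turtle program step by step:
Start: pos=(-10,-1), heading=45, pen down
LT 180: heading 45 -> 225
REPEAT 4 [
  -- iteration 1/4 --
  PU: pen up
  FD 2.8: (-10,-1) -> (-11.98,-2.98) [heading=225, move]
  RT 90: heading 225 -> 135
  REPEAT 2 [
    -- iteration 1/2 --
    LT 90: heading 135 -> 225
    FD 1.2: (-11.98,-2.98) -> (-12.828,-3.828) [heading=225, move]
    -- iteration 2/2 --
    LT 90: heading 225 -> 315
    FD 1.2: (-12.828,-3.828) -> (-11.98,-4.677) [heading=315, move]
  ]
  -- iteration 2/4 --
  PU: pen up
  FD 2.8: (-11.98,-4.677) -> (-10,-6.657) [heading=315, move]
  RT 90: heading 315 -> 225
  REPEAT 2 [
    -- iteration 1/2 --
    LT 90: heading 225 -> 315
    FD 1.2: (-10,-6.657) -> (-9.151,-7.505) [heading=315, move]
    -- iteration 2/2 --
    LT 90: heading 315 -> 45
    FD 1.2: (-9.151,-7.505) -> (-8.303,-6.657) [heading=45, move]
  ]
  -- iteration 3/4 --
  PU: pen up
  FD 2.8: (-8.303,-6.657) -> (-6.323,-4.677) [heading=45, move]
  RT 90: heading 45 -> 315
  REPEAT 2 [
    -- iteration 1/2 --
    LT 90: heading 315 -> 45
    FD 1.2: (-6.323,-4.677) -> (-5.475,-3.828) [heading=45, move]
    -- iteration 2/2 --
    LT 90: heading 45 -> 135
    FD 1.2: (-5.475,-3.828) -> (-6.323,-2.98) [heading=135, move]
  ]
  -- iteration 4/4 --
  PU: pen up
  FD 2.8: (-6.323,-2.98) -> (-8.303,-1) [heading=135, move]
  RT 90: heading 135 -> 45
  REPEAT 2 [
    -- iteration 1/2 --
    LT 90: heading 45 -> 135
    FD 1.2: (-8.303,-1) -> (-9.151,-0.151) [heading=135, move]
    -- iteration 2/2 --
    LT 90: heading 135 -> 225
    FD 1.2: (-9.151,-0.151) -> (-10,-1) [heading=225, move]
  ]
]
RT 180: heading 225 -> 45
RT 180: heading 45 -> 225
Final: pos=(-10,-1), heading=225, 0 segment(s) drawn
Segments drawn: 0

Answer: 0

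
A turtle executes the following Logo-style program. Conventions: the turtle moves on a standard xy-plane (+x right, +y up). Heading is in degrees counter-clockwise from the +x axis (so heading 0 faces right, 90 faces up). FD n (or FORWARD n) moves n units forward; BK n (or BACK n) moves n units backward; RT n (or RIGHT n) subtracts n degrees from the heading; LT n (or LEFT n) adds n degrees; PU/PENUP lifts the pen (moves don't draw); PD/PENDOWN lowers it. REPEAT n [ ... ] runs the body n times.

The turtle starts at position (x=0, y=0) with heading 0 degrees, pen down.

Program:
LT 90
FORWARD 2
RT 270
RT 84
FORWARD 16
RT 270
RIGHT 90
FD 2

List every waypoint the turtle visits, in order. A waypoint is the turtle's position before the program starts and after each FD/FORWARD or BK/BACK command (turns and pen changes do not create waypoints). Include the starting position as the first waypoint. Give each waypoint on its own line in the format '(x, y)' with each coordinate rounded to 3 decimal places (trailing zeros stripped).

Answer: (0, 0)
(0, 2)
(-1.672, 17.912)
(-1.882, 19.901)

Derivation:
Executing turtle program step by step:
Start: pos=(0,0), heading=0, pen down
LT 90: heading 0 -> 90
FD 2: (0,0) -> (0,2) [heading=90, draw]
RT 270: heading 90 -> 180
RT 84: heading 180 -> 96
FD 16: (0,2) -> (-1.672,17.912) [heading=96, draw]
RT 270: heading 96 -> 186
RT 90: heading 186 -> 96
FD 2: (-1.672,17.912) -> (-1.882,19.901) [heading=96, draw]
Final: pos=(-1.882,19.901), heading=96, 3 segment(s) drawn
Waypoints (4 total):
(0, 0)
(0, 2)
(-1.672, 17.912)
(-1.882, 19.901)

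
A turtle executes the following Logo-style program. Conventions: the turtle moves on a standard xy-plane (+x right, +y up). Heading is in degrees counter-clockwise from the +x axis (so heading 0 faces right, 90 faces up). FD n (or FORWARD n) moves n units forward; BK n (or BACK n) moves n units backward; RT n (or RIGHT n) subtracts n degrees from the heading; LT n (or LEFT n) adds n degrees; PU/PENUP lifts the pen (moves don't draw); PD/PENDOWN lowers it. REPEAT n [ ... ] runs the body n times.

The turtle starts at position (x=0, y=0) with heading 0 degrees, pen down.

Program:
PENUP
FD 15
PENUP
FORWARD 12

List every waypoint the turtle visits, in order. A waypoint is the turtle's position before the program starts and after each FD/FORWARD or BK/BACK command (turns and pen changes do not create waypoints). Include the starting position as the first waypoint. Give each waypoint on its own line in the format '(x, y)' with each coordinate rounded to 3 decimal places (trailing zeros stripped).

Executing turtle program step by step:
Start: pos=(0,0), heading=0, pen down
PU: pen up
FD 15: (0,0) -> (15,0) [heading=0, move]
PU: pen up
FD 12: (15,0) -> (27,0) [heading=0, move]
Final: pos=(27,0), heading=0, 0 segment(s) drawn
Waypoints (3 total):
(0, 0)
(15, 0)
(27, 0)

Answer: (0, 0)
(15, 0)
(27, 0)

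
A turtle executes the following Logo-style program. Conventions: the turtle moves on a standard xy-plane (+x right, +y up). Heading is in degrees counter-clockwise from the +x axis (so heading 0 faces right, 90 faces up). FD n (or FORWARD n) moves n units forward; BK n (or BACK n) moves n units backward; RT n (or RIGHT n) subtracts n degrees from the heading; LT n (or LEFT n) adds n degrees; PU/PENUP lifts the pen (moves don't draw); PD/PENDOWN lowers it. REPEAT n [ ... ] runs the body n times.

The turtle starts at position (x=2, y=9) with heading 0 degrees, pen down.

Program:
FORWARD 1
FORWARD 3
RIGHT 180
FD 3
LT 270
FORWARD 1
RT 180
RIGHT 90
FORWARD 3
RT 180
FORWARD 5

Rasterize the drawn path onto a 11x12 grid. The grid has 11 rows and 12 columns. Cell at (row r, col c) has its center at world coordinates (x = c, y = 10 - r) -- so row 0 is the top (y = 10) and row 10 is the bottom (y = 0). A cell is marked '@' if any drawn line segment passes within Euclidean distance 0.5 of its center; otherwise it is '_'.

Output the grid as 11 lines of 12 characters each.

Segment 0: (2,9) -> (3,9)
Segment 1: (3,9) -> (6,9)
Segment 2: (6,9) -> (3,9)
Segment 3: (3,9) -> (3,10)
Segment 4: (3,10) -> (0,10)
Segment 5: (0,10) -> (5,10)

Answer: @@@@@@______
__@@@@@_____
____________
____________
____________
____________
____________
____________
____________
____________
____________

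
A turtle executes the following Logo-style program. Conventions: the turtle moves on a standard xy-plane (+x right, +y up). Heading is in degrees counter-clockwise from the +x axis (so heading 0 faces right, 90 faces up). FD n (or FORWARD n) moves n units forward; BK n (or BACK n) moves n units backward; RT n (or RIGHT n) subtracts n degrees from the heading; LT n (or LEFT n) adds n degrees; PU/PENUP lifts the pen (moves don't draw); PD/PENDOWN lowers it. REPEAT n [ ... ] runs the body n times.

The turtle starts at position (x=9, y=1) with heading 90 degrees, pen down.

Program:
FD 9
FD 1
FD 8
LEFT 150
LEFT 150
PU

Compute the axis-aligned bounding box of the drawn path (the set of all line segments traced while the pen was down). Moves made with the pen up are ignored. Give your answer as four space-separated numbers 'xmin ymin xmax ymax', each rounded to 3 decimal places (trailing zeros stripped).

Answer: 9 1 9 19

Derivation:
Executing turtle program step by step:
Start: pos=(9,1), heading=90, pen down
FD 9: (9,1) -> (9,10) [heading=90, draw]
FD 1: (9,10) -> (9,11) [heading=90, draw]
FD 8: (9,11) -> (9,19) [heading=90, draw]
LT 150: heading 90 -> 240
LT 150: heading 240 -> 30
PU: pen up
Final: pos=(9,19), heading=30, 3 segment(s) drawn

Segment endpoints: x in {9}, y in {1, 10, 11, 19}
xmin=9, ymin=1, xmax=9, ymax=19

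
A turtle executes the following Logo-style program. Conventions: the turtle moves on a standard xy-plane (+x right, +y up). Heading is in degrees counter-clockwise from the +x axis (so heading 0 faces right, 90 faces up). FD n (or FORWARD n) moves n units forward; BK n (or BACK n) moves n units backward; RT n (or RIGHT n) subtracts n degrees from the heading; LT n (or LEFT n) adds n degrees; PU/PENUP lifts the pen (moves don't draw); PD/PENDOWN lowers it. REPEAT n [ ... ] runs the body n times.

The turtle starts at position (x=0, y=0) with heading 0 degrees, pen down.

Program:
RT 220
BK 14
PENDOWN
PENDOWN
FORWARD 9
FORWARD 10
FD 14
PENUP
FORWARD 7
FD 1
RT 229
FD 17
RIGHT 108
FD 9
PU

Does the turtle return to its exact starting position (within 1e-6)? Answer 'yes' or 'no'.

Answer: no

Derivation:
Executing turtle program step by step:
Start: pos=(0,0), heading=0, pen down
RT 220: heading 0 -> 140
BK 14: (0,0) -> (10.725,-8.999) [heading=140, draw]
PD: pen down
PD: pen down
FD 9: (10.725,-8.999) -> (3.83,-3.214) [heading=140, draw]
FD 10: (3.83,-3.214) -> (-3.83,3.214) [heading=140, draw]
FD 14: (-3.83,3.214) -> (-14.555,12.213) [heading=140, draw]
PU: pen up
FD 7: (-14.555,12.213) -> (-19.917,16.712) [heading=140, move]
FD 1: (-19.917,16.712) -> (-20.683,17.355) [heading=140, move]
RT 229: heading 140 -> 271
FD 17: (-20.683,17.355) -> (-20.387,0.358) [heading=271, move]
RT 108: heading 271 -> 163
FD 9: (-20.387,0.358) -> (-28.993,2.989) [heading=163, move]
PU: pen up
Final: pos=(-28.993,2.989), heading=163, 4 segment(s) drawn

Start position: (0, 0)
Final position: (-28.993, 2.989)
Distance = 29.147; >= 1e-6 -> NOT closed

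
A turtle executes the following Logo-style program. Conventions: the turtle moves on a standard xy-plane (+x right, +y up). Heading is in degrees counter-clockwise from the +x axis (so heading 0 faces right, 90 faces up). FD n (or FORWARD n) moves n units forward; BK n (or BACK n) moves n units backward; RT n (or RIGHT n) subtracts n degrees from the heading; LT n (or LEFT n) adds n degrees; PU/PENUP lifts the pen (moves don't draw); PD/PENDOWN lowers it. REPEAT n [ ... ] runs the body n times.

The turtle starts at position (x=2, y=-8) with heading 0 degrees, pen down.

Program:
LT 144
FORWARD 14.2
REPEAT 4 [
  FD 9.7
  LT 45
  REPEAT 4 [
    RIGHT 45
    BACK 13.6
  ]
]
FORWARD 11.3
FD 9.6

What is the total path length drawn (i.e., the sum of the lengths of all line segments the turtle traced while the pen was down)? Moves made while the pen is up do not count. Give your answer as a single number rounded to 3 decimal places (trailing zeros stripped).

Executing turtle program step by step:
Start: pos=(2,-8), heading=0, pen down
LT 144: heading 0 -> 144
FD 14.2: (2,-8) -> (-9.488,0.347) [heading=144, draw]
REPEAT 4 [
  -- iteration 1/4 --
  FD 9.7: (-9.488,0.347) -> (-17.336,6.048) [heading=144, draw]
  LT 45: heading 144 -> 189
  REPEAT 4 [
    -- iteration 1/4 --
    RT 45: heading 189 -> 144
    BK 13.6: (-17.336,6.048) -> (-6.333,-1.946) [heading=144, draw]
    -- iteration 2/4 --
    RT 45: heading 144 -> 99
    BK 13.6: (-6.333,-1.946) -> (-4.205,-15.378) [heading=99, draw]
    -- iteration 3/4 --
    RT 45: heading 99 -> 54
    BK 13.6: (-4.205,-15.378) -> (-12.199,-26.381) [heading=54, draw]
    -- iteration 4/4 --
    RT 45: heading 54 -> 9
    BK 13.6: (-12.199,-26.381) -> (-25.632,-28.509) [heading=9, draw]
  ]
  -- iteration 2/4 --
  FD 9.7: (-25.632,-28.509) -> (-16.051,-26.991) [heading=9, draw]
  LT 45: heading 9 -> 54
  REPEAT 4 [
    -- iteration 1/4 --
    RT 45: heading 54 -> 9
    BK 13.6: (-16.051,-26.991) -> (-29.484,-29.119) [heading=9, draw]
    -- iteration 2/4 --
    RT 45: heading 9 -> 324
    BK 13.6: (-29.484,-29.119) -> (-40.486,-21.125) [heading=324, draw]
    -- iteration 3/4 --
    RT 45: heading 324 -> 279
    BK 13.6: (-40.486,-21.125) -> (-42.614,-7.692) [heading=279, draw]
    -- iteration 4/4 --
    RT 45: heading 279 -> 234
    BK 13.6: (-42.614,-7.692) -> (-34.62,3.31) [heading=234, draw]
  ]
  -- iteration 3/4 --
  FD 9.7: (-34.62,3.31) -> (-40.322,-4.537) [heading=234, draw]
  LT 45: heading 234 -> 279
  REPEAT 4 [
    -- iteration 1/4 --
    RT 45: heading 279 -> 234
    BK 13.6: (-40.322,-4.537) -> (-32.328,6.466) [heading=234, draw]
    -- iteration 2/4 --
    RT 45: heading 234 -> 189
    BK 13.6: (-32.328,6.466) -> (-18.895,8.593) [heading=189, draw]
    -- iteration 3/4 --
    RT 45: heading 189 -> 144
    BK 13.6: (-18.895,8.593) -> (-7.892,0.599) [heading=144, draw]
    -- iteration 4/4 --
    RT 45: heading 144 -> 99
    BK 13.6: (-7.892,0.599) -> (-5.765,-12.833) [heading=99, draw]
  ]
  -- iteration 4/4 --
  FD 9.7: (-5.765,-12.833) -> (-7.282,-3.253) [heading=99, draw]
  LT 45: heading 99 -> 144
  REPEAT 4 [
    -- iteration 1/4 --
    RT 45: heading 144 -> 99
    BK 13.6: (-7.282,-3.253) -> (-5.155,-16.685) [heading=99, draw]
    -- iteration 2/4 --
    RT 45: heading 99 -> 54
    BK 13.6: (-5.155,-16.685) -> (-13.149,-27.688) [heading=54, draw]
    -- iteration 3/4 --
    RT 45: heading 54 -> 9
    BK 13.6: (-13.149,-27.688) -> (-26.581,-29.815) [heading=9, draw]
    -- iteration 4/4 --
    RT 45: heading 9 -> 324
    BK 13.6: (-26.581,-29.815) -> (-37.584,-21.822) [heading=324, draw]
  ]
]
FD 11.3: (-37.584,-21.822) -> (-28.442,-28.464) [heading=324, draw]
FD 9.6: (-28.442,-28.464) -> (-20.676,-34.106) [heading=324, draw]
Final: pos=(-20.676,-34.106), heading=324, 23 segment(s) drawn

Segment lengths:
  seg 1: (2,-8) -> (-9.488,0.347), length = 14.2
  seg 2: (-9.488,0.347) -> (-17.336,6.048), length = 9.7
  seg 3: (-17.336,6.048) -> (-6.333,-1.946), length = 13.6
  seg 4: (-6.333,-1.946) -> (-4.205,-15.378), length = 13.6
  seg 5: (-4.205,-15.378) -> (-12.199,-26.381), length = 13.6
  seg 6: (-12.199,-26.381) -> (-25.632,-28.509), length = 13.6
  seg 7: (-25.632,-28.509) -> (-16.051,-26.991), length = 9.7
  seg 8: (-16.051,-26.991) -> (-29.484,-29.119), length = 13.6
  seg 9: (-29.484,-29.119) -> (-40.486,-21.125), length = 13.6
  seg 10: (-40.486,-21.125) -> (-42.614,-7.692), length = 13.6
  seg 11: (-42.614,-7.692) -> (-34.62,3.31), length = 13.6
  seg 12: (-34.62,3.31) -> (-40.322,-4.537), length = 9.7
  seg 13: (-40.322,-4.537) -> (-32.328,6.466), length = 13.6
  seg 14: (-32.328,6.466) -> (-18.895,8.593), length = 13.6
  seg 15: (-18.895,8.593) -> (-7.892,0.599), length = 13.6
  seg 16: (-7.892,0.599) -> (-5.765,-12.833), length = 13.6
  seg 17: (-5.765,-12.833) -> (-7.282,-3.253), length = 9.7
  seg 18: (-7.282,-3.253) -> (-5.155,-16.685), length = 13.6
  seg 19: (-5.155,-16.685) -> (-13.149,-27.688), length = 13.6
  seg 20: (-13.149,-27.688) -> (-26.581,-29.815), length = 13.6
  seg 21: (-26.581,-29.815) -> (-37.584,-21.822), length = 13.6
  seg 22: (-37.584,-21.822) -> (-28.442,-28.464), length = 11.3
  seg 23: (-28.442,-28.464) -> (-20.676,-34.106), length = 9.6
Total = 291.5

Answer: 291.5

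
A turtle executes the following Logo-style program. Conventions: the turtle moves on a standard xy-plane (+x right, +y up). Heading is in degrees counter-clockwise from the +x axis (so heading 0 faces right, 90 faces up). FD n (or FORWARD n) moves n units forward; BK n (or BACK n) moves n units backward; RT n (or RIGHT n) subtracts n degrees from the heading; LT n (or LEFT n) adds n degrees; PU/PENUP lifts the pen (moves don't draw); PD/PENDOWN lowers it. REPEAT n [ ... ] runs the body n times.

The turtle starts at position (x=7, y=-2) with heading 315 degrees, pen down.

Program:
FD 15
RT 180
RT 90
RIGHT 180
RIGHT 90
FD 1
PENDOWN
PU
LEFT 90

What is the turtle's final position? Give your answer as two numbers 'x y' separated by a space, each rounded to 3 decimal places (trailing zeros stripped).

Answer: 16.899 -11.899

Derivation:
Executing turtle program step by step:
Start: pos=(7,-2), heading=315, pen down
FD 15: (7,-2) -> (17.607,-12.607) [heading=315, draw]
RT 180: heading 315 -> 135
RT 90: heading 135 -> 45
RT 180: heading 45 -> 225
RT 90: heading 225 -> 135
FD 1: (17.607,-12.607) -> (16.899,-11.899) [heading=135, draw]
PD: pen down
PU: pen up
LT 90: heading 135 -> 225
Final: pos=(16.899,-11.899), heading=225, 2 segment(s) drawn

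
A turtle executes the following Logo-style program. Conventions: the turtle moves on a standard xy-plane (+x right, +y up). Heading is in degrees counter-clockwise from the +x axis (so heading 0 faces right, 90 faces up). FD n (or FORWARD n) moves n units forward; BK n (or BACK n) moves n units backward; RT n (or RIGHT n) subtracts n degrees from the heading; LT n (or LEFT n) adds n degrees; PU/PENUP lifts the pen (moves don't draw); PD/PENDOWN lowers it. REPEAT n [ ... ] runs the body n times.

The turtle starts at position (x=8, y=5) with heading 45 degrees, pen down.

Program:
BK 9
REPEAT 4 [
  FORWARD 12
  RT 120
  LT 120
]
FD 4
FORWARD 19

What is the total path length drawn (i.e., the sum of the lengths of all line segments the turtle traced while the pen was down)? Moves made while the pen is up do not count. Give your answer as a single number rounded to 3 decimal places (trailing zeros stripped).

Answer: 80

Derivation:
Executing turtle program step by step:
Start: pos=(8,5), heading=45, pen down
BK 9: (8,5) -> (1.636,-1.364) [heading=45, draw]
REPEAT 4 [
  -- iteration 1/4 --
  FD 12: (1.636,-1.364) -> (10.121,7.121) [heading=45, draw]
  RT 120: heading 45 -> 285
  LT 120: heading 285 -> 45
  -- iteration 2/4 --
  FD 12: (10.121,7.121) -> (18.607,15.607) [heading=45, draw]
  RT 120: heading 45 -> 285
  LT 120: heading 285 -> 45
  -- iteration 3/4 --
  FD 12: (18.607,15.607) -> (27.092,24.092) [heading=45, draw]
  RT 120: heading 45 -> 285
  LT 120: heading 285 -> 45
  -- iteration 4/4 --
  FD 12: (27.092,24.092) -> (35.577,32.577) [heading=45, draw]
  RT 120: heading 45 -> 285
  LT 120: heading 285 -> 45
]
FD 4: (35.577,32.577) -> (38.406,35.406) [heading=45, draw]
FD 19: (38.406,35.406) -> (51.841,48.841) [heading=45, draw]
Final: pos=(51.841,48.841), heading=45, 7 segment(s) drawn

Segment lengths:
  seg 1: (8,5) -> (1.636,-1.364), length = 9
  seg 2: (1.636,-1.364) -> (10.121,7.121), length = 12
  seg 3: (10.121,7.121) -> (18.607,15.607), length = 12
  seg 4: (18.607,15.607) -> (27.092,24.092), length = 12
  seg 5: (27.092,24.092) -> (35.577,32.577), length = 12
  seg 6: (35.577,32.577) -> (38.406,35.406), length = 4
  seg 7: (38.406,35.406) -> (51.841,48.841), length = 19
Total = 80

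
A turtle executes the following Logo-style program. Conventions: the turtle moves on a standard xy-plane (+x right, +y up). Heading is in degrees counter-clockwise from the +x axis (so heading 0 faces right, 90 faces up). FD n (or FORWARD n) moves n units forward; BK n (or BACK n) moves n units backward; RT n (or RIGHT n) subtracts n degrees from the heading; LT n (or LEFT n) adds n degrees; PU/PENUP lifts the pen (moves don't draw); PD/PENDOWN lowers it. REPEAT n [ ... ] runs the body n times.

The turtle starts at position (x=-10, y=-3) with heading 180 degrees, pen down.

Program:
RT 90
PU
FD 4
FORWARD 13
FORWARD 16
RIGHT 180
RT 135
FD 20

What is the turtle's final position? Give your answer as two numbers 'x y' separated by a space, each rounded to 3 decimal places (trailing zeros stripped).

Answer: -24.142 44.142

Derivation:
Executing turtle program step by step:
Start: pos=(-10,-3), heading=180, pen down
RT 90: heading 180 -> 90
PU: pen up
FD 4: (-10,-3) -> (-10,1) [heading=90, move]
FD 13: (-10,1) -> (-10,14) [heading=90, move]
FD 16: (-10,14) -> (-10,30) [heading=90, move]
RT 180: heading 90 -> 270
RT 135: heading 270 -> 135
FD 20: (-10,30) -> (-24.142,44.142) [heading=135, move]
Final: pos=(-24.142,44.142), heading=135, 0 segment(s) drawn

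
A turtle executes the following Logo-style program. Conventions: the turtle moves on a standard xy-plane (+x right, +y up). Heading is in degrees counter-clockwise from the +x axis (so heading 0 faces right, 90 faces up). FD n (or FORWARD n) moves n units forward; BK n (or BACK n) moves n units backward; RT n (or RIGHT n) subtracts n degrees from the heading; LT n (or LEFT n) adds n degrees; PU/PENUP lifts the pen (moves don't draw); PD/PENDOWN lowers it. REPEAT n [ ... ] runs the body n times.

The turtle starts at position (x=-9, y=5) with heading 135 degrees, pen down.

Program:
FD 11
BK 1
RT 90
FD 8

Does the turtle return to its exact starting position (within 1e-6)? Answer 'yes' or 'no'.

Executing turtle program step by step:
Start: pos=(-9,5), heading=135, pen down
FD 11: (-9,5) -> (-16.778,12.778) [heading=135, draw]
BK 1: (-16.778,12.778) -> (-16.071,12.071) [heading=135, draw]
RT 90: heading 135 -> 45
FD 8: (-16.071,12.071) -> (-10.414,17.728) [heading=45, draw]
Final: pos=(-10.414,17.728), heading=45, 3 segment(s) drawn

Start position: (-9, 5)
Final position: (-10.414, 17.728)
Distance = 12.806; >= 1e-6 -> NOT closed

Answer: no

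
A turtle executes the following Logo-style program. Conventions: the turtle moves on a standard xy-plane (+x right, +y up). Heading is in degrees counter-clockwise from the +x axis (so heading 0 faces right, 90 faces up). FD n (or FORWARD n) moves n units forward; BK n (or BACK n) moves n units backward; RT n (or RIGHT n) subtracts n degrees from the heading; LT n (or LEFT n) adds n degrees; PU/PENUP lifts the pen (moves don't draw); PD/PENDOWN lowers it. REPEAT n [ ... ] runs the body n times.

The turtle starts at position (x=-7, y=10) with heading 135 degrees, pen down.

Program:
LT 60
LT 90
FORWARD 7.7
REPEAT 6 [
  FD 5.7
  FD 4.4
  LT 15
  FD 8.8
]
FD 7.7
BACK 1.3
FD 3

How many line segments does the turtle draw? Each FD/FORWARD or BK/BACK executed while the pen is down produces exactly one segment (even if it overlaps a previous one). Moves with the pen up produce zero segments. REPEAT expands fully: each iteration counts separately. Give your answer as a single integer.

Executing turtle program step by step:
Start: pos=(-7,10), heading=135, pen down
LT 60: heading 135 -> 195
LT 90: heading 195 -> 285
FD 7.7: (-7,10) -> (-5.007,2.562) [heading=285, draw]
REPEAT 6 [
  -- iteration 1/6 --
  FD 5.7: (-5.007,2.562) -> (-3.532,-2.943) [heading=285, draw]
  FD 4.4: (-3.532,-2.943) -> (-2.393,-7.193) [heading=285, draw]
  LT 15: heading 285 -> 300
  FD 8.8: (-2.393,-7.193) -> (2.007,-14.815) [heading=300, draw]
  -- iteration 2/6 --
  FD 5.7: (2.007,-14.815) -> (4.857,-19.751) [heading=300, draw]
  FD 4.4: (4.857,-19.751) -> (7.057,-23.561) [heading=300, draw]
  LT 15: heading 300 -> 315
  FD 8.8: (7.057,-23.561) -> (13.28,-29.784) [heading=315, draw]
  -- iteration 3/6 --
  FD 5.7: (13.28,-29.784) -> (17.31,-33.814) [heading=315, draw]
  FD 4.4: (17.31,-33.814) -> (20.421,-36.926) [heading=315, draw]
  LT 15: heading 315 -> 330
  FD 8.8: (20.421,-36.926) -> (28.042,-41.326) [heading=330, draw]
  -- iteration 4/6 --
  FD 5.7: (28.042,-41.326) -> (32.979,-44.176) [heading=330, draw]
  FD 4.4: (32.979,-44.176) -> (36.789,-46.376) [heading=330, draw]
  LT 15: heading 330 -> 345
  FD 8.8: (36.789,-46.376) -> (45.289,-48.653) [heading=345, draw]
  -- iteration 5/6 --
  FD 5.7: (45.289,-48.653) -> (50.795,-50.129) [heading=345, draw]
  FD 4.4: (50.795,-50.129) -> (55.045,-51.267) [heading=345, draw]
  LT 15: heading 345 -> 0
  FD 8.8: (55.045,-51.267) -> (63.845,-51.267) [heading=0, draw]
  -- iteration 6/6 --
  FD 5.7: (63.845,-51.267) -> (69.545,-51.267) [heading=0, draw]
  FD 4.4: (69.545,-51.267) -> (73.945,-51.267) [heading=0, draw]
  LT 15: heading 0 -> 15
  FD 8.8: (73.945,-51.267) -> (82.445,-48.99) [heading=15, draw]
]
FD 7.7: (82.445,-48.99) -> (89.883,-46.997) [heading=15, draw]
BK 1.3: (89.883,-46.997) -> (88.627,-47.333) [heading=15, draw]
FD 3: (88.627,-47.333) -> (91.525,-46.557) [heading=15, draw]
Final: pos=(91.525,-46.557), heading=15, 22 segment(s) drawn
Segments drawn: 22

Answer: 22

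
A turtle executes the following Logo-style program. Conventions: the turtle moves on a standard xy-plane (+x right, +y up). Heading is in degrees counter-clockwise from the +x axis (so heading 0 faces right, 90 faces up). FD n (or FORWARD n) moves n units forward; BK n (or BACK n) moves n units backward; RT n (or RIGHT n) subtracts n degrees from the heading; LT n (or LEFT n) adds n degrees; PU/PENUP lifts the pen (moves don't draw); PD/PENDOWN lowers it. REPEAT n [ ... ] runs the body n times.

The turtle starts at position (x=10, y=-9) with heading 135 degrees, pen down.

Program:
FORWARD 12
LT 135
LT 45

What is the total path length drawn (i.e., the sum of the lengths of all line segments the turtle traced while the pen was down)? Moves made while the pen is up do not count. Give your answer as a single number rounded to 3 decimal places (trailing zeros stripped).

Answer: 12

Derivation:
Executing turtle program step by step:
Start: pos=(10,-9), heading=135, pen down
FD 12: (10,-9) -> (1.515,-0.515) [heading=135, draw]
LT 135: heading 135 -> 270
LT 45: heading 270 -> 315
Final: pos=(1.515,-0.515), heading=315, 1 segment(s) drawn

Segment lengths:
  seg 1: (10,-9) -> (1.515,-0.515), length = 12
Total = 12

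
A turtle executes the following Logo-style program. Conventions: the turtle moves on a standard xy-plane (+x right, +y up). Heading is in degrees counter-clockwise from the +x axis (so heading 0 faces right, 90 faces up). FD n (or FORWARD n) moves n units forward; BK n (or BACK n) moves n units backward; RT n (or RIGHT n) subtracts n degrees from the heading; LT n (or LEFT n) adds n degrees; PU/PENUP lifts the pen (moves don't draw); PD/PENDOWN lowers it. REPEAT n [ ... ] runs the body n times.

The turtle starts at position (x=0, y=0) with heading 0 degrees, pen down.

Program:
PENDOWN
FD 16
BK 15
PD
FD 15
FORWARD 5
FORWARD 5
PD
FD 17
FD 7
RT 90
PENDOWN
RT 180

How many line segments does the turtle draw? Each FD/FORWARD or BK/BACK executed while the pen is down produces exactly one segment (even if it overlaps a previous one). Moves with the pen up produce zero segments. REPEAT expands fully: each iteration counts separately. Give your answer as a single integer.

Executing turtle program step by step:
Start: pos=(0,0), heading=0, pen down
PD: pen down
FD 16: (0,0) -> (16,0) [heading=0, draw]
BK 15: (16,0) -> (1,0) [heading=0, draw]
PD: pen down
FD 15: (1,0) -> (16,0) [heading=0, draw]
FD 5: (16,0) -> (21,0) [heading=0, draw]
FD 5: (21,0) -> (26,0) [heading=0, draw]
PD: pen down
FD 17: (26,0) -> (43,0) [heading=0, draw]
FD 7: (43,0) -> (50,0) [heading=0, draw]
RT 90: heading 0 -> 270
PD: pen down
RT 180: heading 270 -> 90
Final: pos=(50,0), heading=90, 7 segment(s) drawn
Segments drawn: 7

Answer: 7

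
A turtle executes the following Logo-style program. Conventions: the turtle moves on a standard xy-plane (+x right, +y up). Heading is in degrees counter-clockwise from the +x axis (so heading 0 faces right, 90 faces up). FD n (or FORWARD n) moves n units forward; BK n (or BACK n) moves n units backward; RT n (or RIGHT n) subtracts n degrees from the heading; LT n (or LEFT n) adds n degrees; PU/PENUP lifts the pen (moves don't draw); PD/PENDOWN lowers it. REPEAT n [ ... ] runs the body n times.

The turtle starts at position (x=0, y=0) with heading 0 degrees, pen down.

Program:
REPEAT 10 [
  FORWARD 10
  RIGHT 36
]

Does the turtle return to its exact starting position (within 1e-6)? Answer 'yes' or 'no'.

Answer: yes

Derivation:
Executing turtle program step by step:
Start: pos=(0,0), heading=0, pen down
REPEAT 10 [
  -- iteration 1/10 --
  FD 10: (0,0) -> (10,0) [heading=0, draw]
  RT 36: heading 0 -> 324
  -- iteration 2/10 --
  FD 10: (10,0) -> (18.09,-5.878) [heading=324, draw]
  RT 36: heading 324 -> 288
  -- iteration 3/10 --
  FD 10: (18.09,-5.878) -> (21.18,-15.388) [heading=288, draw]
  RT 36: heading 288 -> 252
  -- iteration 4/10 --
  FD 10: (21.18,-15.388) -> (18.09,-24.899) [heading=252, draw]
  RT 36: heading 252 -> 216
  -- iteration 5/10 --
  FD 10: (18.09,-24.899) -> (10,-30.777) [heading=216, draw]
  RT 36: heading 216 -> 180
  -- iteration 6/10 --
  FD 10: (10,-30.777) -> (0,-30.777) [heading=180, draw]
  RT 36: heading 180 -> 144
  -- iteration 7/10 --
  FD 10: (0,-30.777) -> (-8.09,-24.899) [heading=144, draw]
  RT 36: heading 144 -> 108
  -- iteration 8/10 --
  FD 10: (-8.09,-24.899) -> (-11.18,-15.388) [heading=108, draw]
  RT 36: heading 108 -> 72
  -- iteration 9/10 --
  FD 10: (-11.18,-15.388) -> (-8.09,-5.878) [heading=72, draw]
  RT 36: heading 72 -> 36
  -- iteration 10/10 --
  FD 10: (-8.09,-5.878) -> (0,0) [heading=36, draw]
  RT 36: heading 36 -> 0
]
Final: pos=(0,0), heading=0, 10 segment(s) drawn

Start position: (0, 0)
Final position: (0, 0)
Distance = 0; < 1e-6 -> CLOSED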